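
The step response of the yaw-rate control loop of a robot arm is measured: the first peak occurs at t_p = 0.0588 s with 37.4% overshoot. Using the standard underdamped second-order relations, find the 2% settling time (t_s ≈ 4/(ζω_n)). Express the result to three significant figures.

t_s ≈ 0.239 s

From the overshoot, ζ = −ln(OS)/√(π²+ln²(OS)) = 0.299.
t_p = π/ω_d ⇒ ω_d = 53.4 rad/s; then ω_n = ω_d/√(1−ζ²) = 56.0 rad/s.
t_s ≈ 4/(ζω_n) = 4/(0.299·56.0) = 0.239 s.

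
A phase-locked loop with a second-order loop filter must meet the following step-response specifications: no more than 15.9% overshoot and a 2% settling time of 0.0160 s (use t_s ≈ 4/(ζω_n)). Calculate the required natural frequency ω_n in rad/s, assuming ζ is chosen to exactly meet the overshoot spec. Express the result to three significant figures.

ζ = −ln(OS)/√(π² + (ln OS)²). With OS = 0.159, ln OS = −1.839 and ζ = 1.839/3.640 = 0.505.
Then ω_n = 4/(ζ t_s) = 4/(0.505 × 0.0160) = 495 rad/s.

ω_n ≈ 495 rad/s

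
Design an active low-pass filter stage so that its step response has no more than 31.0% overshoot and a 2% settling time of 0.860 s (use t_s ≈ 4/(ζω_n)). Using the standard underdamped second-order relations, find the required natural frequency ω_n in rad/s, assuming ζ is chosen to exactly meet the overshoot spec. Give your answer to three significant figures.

ω_n ≈ 13.3 rad/s

From %OS = 100·exp(−πζ/√(1−ζ²)), invert to get ζ = −ln(OS)/√(π² + ln²(OS)) with OS = 0.310.
−ln 0.310 = 1.171, so ζ = 1.171/√(π² + 1.372) = 0.349.
From t_s ≈ 4/(ζω_n): ω_n = 4/(ζ·t_s) = 4/(0.349·0.860) = 13.3 rad/s.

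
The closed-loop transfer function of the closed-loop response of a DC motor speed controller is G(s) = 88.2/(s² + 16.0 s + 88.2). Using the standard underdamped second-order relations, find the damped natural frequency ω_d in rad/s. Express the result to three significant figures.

ω_d ≈ 4.92 rad/s

Comparing the denominator to s² + 2ζω_n s + ω_n²: ω_n = √88.2 = 9.39 rad/s, and 2ζω_n = 16.0 so ζ = 16.0/(2·9.39) = 0.852.
The damped frequency ω_d = ω_n√(1−ζ²) = 4.92 rad/s.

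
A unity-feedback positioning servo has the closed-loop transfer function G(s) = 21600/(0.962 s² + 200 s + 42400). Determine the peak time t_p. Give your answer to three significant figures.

t_p ≈ 0.0172 s

Dividing through by 0.962: denominator becomes s² + 207.9 s + 44070.
So ω_n = √44070 = 210 rad/s and ζ = 207.9/(2·210) = 0.495.
The damped frequency ω_d = ω_n√(1−ζ²) = 182 rad/s. t_p = π/ω_d = 0.0172 s.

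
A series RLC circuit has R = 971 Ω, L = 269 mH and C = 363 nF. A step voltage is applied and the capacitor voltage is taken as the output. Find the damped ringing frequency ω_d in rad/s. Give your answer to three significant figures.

For a series RLC circuit (capacitor voltage as output), ω_n = 1/√(LC) = 1/√(269 mH · 363 nF) = 3200 rad/s.
ζ = (R/2)·√(C/L) = (971/2)·√(363 nF/269 mH) = 0.564.
The damped frequency ω_d = ω_n√(1−ζ²) = 2640 rad/s.

ω_d ≈ 2640 rad/s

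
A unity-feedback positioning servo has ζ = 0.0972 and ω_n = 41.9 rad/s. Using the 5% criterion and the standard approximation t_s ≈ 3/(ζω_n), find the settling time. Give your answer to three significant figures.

t_s ≈ 0.737 s

t_s ≈ 3/(ζω_n) = 3/(0.0972 × 41.9) = 0.737 s.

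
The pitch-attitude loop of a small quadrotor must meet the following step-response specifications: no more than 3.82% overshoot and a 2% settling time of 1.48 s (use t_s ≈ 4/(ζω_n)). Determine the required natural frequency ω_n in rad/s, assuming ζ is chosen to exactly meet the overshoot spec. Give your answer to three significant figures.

From %OS = 100·exp(−πζ/√(1−ζ²)), invert to get ζ = −ln(OS)/√(π² + ln²(OS)) with OS = 0.0382.
−ln 0.0382 = 3.265, so ζ = 3.265/√(π² + 10.66) = 0.721.
From t_s ≈ 4/(ζω_n): ω_n = 4/(ζ·t_s) = 4/(0.721·1.48) = 3.75 rad/s.

ω_n ≈ 3.75 rad/s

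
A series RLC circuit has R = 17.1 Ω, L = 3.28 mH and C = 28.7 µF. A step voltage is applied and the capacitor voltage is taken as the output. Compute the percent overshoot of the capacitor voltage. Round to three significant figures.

%OS ≈ 1.52%

For a series RLC circuit (capacitor voltage as output), ω_n = 1/√(LC) = 1/√(3.28 mH · 28.7 µF) = 3260 rad/s.
ζ = (R/2)·√(C/L) = (17.1/2)·√(28.7 µF/3.28 mH) = 0.800.
%OS = 100·exp(−πζ/√(1−ζ²)) = 1.52%.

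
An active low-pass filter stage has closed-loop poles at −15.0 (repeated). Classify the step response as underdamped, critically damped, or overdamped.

Since there is a repeated negative-real pole, the response is critically damped.

critically damped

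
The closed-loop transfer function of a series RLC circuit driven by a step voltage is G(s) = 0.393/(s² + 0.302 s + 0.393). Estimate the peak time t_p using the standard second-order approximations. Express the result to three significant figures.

ω_n = √0.393 = 0.627 rad/s; ζ = 0.302/(2·0.627) = 0.241.
ω_d = 0.627·√(1 − 0.241²) = 0.608 rad/s. Then t_p = π/ω_d = 5.16 s.

t_p ≈ 5.16 s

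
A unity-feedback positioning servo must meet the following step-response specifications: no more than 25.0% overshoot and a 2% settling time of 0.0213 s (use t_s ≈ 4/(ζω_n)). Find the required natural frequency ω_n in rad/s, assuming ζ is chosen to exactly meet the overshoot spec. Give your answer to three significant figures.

ω_n ≈ 465 rad/s

From %OS = 100·exp(−πζ/√(1−ζ²)), invert to get ζ = −ln(OS)/√(π² + ln²(OS)) with OS = 0.250.
−ln 0.250 = 1.386, so ζ = 1.386/√(π² + 1.922) = 0.404.
Then ω_n = 4/(ζ t_s) = 4/(0.404 × 0.0213) = 465 rad/s.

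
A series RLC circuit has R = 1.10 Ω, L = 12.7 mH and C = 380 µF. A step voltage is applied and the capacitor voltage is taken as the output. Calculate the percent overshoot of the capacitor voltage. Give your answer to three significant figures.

For a series RLC circuit (capacitor voltage as output), ω_n = 1/√(LC) = 1/√(12.7 mH · 380 µF) = 455 rad/s.
ζ = (R/2)·√(C/L) = (1.10/2)·√(380 µF/12.7 mH) = 0.0951.
Overshoot: exp(−π·0.0951/√(1−0.0951²)) = 0.741, i.e. 74.1%.

%OS ≈ 74.1%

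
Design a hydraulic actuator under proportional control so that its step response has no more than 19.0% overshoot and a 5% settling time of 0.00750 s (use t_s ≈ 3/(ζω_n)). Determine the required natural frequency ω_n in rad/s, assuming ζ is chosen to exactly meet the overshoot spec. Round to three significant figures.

ω_n ≈ 856 rad/s

ζ = −ln(OS)/√(π² + (ln OS)²). With OS = 0.190, ln OS = −1.661 and ζ = 1.661/3.554 = 0.467.
Then ω_n = 3/(ζ t_s) = 3/(0.467 × 0.00750) = 856 rad/s.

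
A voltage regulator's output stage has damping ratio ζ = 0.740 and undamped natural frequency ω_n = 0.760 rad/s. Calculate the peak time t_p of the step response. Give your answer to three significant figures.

t_p ≈ 6.15 s

The damped frequency is ω_d = ω_n√(1−ζ²) = 0.760·√(1−0.548) = 0.511 rad/s.
Peak time t_p = π/ω_d = π/0.511 = 6.15 s.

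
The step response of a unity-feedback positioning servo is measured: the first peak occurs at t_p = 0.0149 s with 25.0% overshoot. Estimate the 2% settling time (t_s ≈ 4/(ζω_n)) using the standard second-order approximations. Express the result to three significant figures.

From the overshoot, ζ = −ln(OS)/√(π²+ln²(OS)) = 0.404.
t_p = π/ω_d ⇒ ω_d = 211 rad/s; then ω_n = ω_d/√(1−ζ²) = 230 rad/s.
t_s ≈ 4/(ζω_n) = 4/(0.404·230) = 0.0430 s.

t_s ≈ 0.0430 s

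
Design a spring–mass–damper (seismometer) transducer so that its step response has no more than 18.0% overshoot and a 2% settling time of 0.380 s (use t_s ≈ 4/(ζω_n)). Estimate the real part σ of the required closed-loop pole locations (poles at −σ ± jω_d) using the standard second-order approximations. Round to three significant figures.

The settling-time spec alone fixes σ = ζω_n = 4/t_s = 4/0.380 = 10.5.
(Overshoot then fixes ζ = 0.479 and hence ω_d = σ·√(1−ζ²)/ζ = 19.3 rad/s.)

σ ≈ 10.5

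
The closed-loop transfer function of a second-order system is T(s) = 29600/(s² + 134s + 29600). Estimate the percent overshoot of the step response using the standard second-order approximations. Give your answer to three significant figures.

Comparing the denominator to s² + 2ζω_n s + ω_n²: ω_n = √29600 = 172 rad/s, and 2ζω_n = 134 so ζ = 134/(2·172) = 0.389.
Overshoot: exp(−π·0.389/√(1−0.389²)) = 0.265, i.e. 26.5%.

%OS ≈ 26.5%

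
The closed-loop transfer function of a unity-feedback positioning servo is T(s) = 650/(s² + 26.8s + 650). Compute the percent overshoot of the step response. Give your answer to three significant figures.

%OS ≈ 14.4%

ω_n = √650 = 25.5 rad/s; ζ = 26.8/(2·25.5) = 0.526.
%OS = 100·exp(−πζ/√(1−ζ²)) = 14.4%.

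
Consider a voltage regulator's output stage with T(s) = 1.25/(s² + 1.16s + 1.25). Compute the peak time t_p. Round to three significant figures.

t_p ≈ 3.29 s

ω_n = √1.25 = 1.12 rad/s; ζ = 1.16/(2·1.12) = 0.519.
ω_d = ω_n√(1−ζ²) = 0.956 rad/s. Then t_p = π/ω_d = 3.29 s.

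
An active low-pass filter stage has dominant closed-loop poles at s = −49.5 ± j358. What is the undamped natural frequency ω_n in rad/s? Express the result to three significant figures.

ω_n ≈ 361 rad/s

With σ = 49.5, ω_d = 358: ω_n = √(σ²+ω_d²) = 361 rad/s, ζ = σ/ω_n = 0.137.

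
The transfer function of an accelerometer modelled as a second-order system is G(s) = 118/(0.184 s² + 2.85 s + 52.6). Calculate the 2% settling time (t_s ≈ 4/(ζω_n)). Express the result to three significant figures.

Dividing through by 0.184: denominator becomes s² + 15.49 s + 285.9.
So ω_n = √285.9 = 16.9 rad/s and ζ = 15.49/(2·16.9) = 0.458.
t_s ≈ 4/(ζω_n) = 0.516 s.

t_s ≈ 0.516 s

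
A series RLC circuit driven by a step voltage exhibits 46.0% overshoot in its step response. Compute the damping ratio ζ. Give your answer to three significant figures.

ζ ≈ 0.240

From %OS = 100·exp(−πζ/√(1−ζ²)), invert to get ζ = −ln(OS)/√(π² + ln²(OS)) with OS = 0.460.
−ln 0.460 = 0.7765, so ζ = 0.7765/√(π² + 0.6030) = 0.240.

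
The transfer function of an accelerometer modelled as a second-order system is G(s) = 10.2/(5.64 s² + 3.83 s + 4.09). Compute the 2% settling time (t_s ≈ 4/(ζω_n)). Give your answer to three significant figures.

t_s ≈ 11.8 s

Dividing through by 5.64: denominator becomes s² + 0.6791 s + 0.7252.
So ω_n = √0.7252 = 0.852 rad/s and ζ = 0.6791/(2·0.852) = 0.399.
t_s ≈ 4/(ζω_n) = 11.8 s.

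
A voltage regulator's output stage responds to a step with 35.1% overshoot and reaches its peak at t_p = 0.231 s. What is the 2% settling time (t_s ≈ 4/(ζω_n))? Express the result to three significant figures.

t_s ≈ 0.883 s

From the overshoot, ζ = −ln(OS)/√(π²+ln²(OS)) = 0.316.
t_p = π/ω_d ⇒ ω_d = 13.6 rad/s; then ω_n = ω_d/√(1−ζ²) = 14.3 rad/s.
t_s ≈ 4/(ζω_n) = 4/(0.316·14.3) = 0.883 s.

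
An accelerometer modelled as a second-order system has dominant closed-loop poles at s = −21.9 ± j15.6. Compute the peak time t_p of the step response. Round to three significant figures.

t_p ≈ 0.201 s

t_p = π/ω_d with ω_d = 15.6 (the imaginary part), so t_p = 0.201 s.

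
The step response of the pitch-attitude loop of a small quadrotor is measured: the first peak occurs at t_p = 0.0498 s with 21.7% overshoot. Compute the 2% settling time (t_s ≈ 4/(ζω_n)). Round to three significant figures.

The overshoot fixes ζ = −ln(OS)/√(π²+ln²(OS)) = 0.437.
t_p = π/ω_d ⇒ ω_d = 63.1 rad/s; then ω_n = ω_d/√(1−ζ²) = 70.1 rad/s.
t_s ≈ 4/(ζω_n) = 4/(0.437·70.1) = 0.130 s.

t_s ≈ 0.130 s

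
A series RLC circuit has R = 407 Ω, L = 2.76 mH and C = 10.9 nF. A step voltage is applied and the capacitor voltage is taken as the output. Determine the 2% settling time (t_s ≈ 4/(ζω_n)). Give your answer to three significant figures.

t_s ≈ 0.0000543 s

For a series RLC circuit (capacitor voltage as output), ω_n = 1/√(LC) = 1/√(2.76 mH · 10.9 nF) = 182000 rad/s.
ζ = (R/2)·√(C/L) = (407/2)·√(10.9 nF/2.76 mH) = 0.404.
t_s ≈ 4/(ζω_n) = 0.0000543 s.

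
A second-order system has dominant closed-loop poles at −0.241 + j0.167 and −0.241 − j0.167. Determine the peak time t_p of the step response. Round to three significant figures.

t_p ≈ 18.8 s

t_p = π/ω_d with ω_d = 0.167 (the imaginary part), so t_p = 18.8 s.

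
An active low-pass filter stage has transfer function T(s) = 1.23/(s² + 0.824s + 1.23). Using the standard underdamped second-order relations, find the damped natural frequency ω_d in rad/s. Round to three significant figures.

ω_n = √1.23 = 1.11 rad/s; ζ = 0.824/(2·1.11) = 0.371.
The damped frequency ω_d = ω_n√(1−ζ²) = 1.03 rad/s.

ω_d ≈ 1.03 rad/s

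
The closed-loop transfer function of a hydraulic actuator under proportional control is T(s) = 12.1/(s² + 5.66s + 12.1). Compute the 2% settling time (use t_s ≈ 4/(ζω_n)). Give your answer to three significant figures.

t_s ≈ 1.41 s

Comparing the denominator to s² + 2ζω_n s + ω_n²: ω_n = √12.1 = 3.48 rad/s, and 2ζω_n = 5.66 so ζ = 5.66/(2·3.48) = 0.814.
t_s ≈ 4/(ζω_n) = 4/(0.814·3.48) = 1.41 s.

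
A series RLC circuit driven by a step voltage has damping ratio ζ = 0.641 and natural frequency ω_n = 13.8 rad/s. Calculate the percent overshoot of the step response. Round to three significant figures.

For an underdamped second-order system, %OS = 100·exp(−πζ/√(1−ζ²)).
πζ/√(1−ζ²) = π·0.641/√(1−0.411) = 2.624, so %OS = 100·e^(−2.624) = 7.25%.

%OS ≈ 7.25%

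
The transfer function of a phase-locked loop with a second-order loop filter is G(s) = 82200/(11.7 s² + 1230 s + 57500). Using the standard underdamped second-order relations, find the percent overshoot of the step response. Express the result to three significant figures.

%OS ≈ 2.84%

Dividing through by 11.7: denominator becomes s² + 105.1 s + 4915.
So ω_n = √4915 = 70.1 rad/s and ζ = 105.1/(2·70.1) = 0.750.
%OS = 100·exp(−πζ/√(1−ζ²)) = 2.84%.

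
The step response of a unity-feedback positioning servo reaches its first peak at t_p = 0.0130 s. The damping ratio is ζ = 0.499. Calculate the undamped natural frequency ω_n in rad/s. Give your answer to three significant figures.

Peak time t_p = π/ω_d, so ω_d = π/t_p = π/0.0130 = 242 rad/s.
ω_n = ω_d/√(1−ζ²) = 242/√0.751 = 279 rad/s.

ω_n ≈ 279 rad/s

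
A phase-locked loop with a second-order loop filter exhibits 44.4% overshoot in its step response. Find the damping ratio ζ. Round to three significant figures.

ζ ≈ 0.250

From %OS = 100·exp(−πζ/√(1−ζ²)), invert to get ζ = −ln(OS)/√(π² + ln²(OS)) with OS = 0.444.
−ln 0.444 = 0.8119, so ζ = 0.8119/√(π² + 0.6592) = 0.250.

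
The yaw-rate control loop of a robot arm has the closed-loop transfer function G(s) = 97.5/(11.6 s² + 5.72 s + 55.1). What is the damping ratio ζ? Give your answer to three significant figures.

Dividing through by 11.6: denominator becomes s² + 0.4931 s + 4.750.
So ω_n = √4.750 = 2.18 rad/s and ζ = 0.4931/(2·2.18) = 0.113.

ζ ≈ 0.113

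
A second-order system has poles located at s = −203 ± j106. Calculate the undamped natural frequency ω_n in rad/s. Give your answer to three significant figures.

With σ = 203, ω_d = 106: ω_n = √(σ²+ω_d²) = 229 rad/s, ζ = σ/ω_n = 0.886.

ω_n ≈ 229 rad/s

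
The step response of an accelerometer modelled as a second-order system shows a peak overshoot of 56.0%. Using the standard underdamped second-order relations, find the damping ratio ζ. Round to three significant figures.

ζ ≈ 0.181

From %OS = 100·exp(−πζ/√(1−ζ²)), invert to get ζ = −ln(OS)/√(π² + ln²(OS)) with OS = 0.560.
−ln 0.560 = 0.5798, so ζ = 0.5798/√(π² + 0.3362) = 0.181.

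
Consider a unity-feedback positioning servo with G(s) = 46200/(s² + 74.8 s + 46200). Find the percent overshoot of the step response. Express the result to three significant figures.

%OS ≈ 57.4%

Comparing the denominator to s² + 2ζω_n s + ω_n²: ω_n = √46200 = 215 rad/s, and 2ζω_n = 74.8 so ζ = 74.8/(2·215) = 0.174.
%OS = 100 e^{−πζ/√(1−ζ²)} with ζ = 0.174 gives 57.4%.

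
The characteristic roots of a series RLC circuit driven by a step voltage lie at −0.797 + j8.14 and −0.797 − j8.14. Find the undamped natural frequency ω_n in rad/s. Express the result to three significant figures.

The poles are at −σ ± jω_d with σ = 0.797 and ω_d = 8.14, so ω_n = √(σ²+ω_d²) = 8.18 rad/s and ζ = σ/ω_n = 0.0974.

ω_n ≈ 8.18 rad/s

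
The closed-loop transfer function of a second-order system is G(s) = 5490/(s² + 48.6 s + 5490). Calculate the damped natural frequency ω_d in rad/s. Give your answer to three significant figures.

ω_n = √5490 = 74.1 rad/s; ζ = 48.6/(2·74.1) = 0.328.
ω_d = ω_n√(1−ζ²) = 70.0 rad/s.

ω_d ≈ 70.0 rad/s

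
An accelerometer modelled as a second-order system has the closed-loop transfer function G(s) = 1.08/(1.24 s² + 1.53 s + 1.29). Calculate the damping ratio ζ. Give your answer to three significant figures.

Dividing through by 1.24: denominator becomes s² + 1.234 s + 1.040.
So ω_n = √1.040 = 1.02 rad/s and ζ = 1.234/(2·1.02) = 0.605.

ζ ≈ 0.605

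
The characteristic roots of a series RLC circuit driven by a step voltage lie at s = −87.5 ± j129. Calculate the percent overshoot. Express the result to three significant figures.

|pole| = ω_n = √(87.5² + 129²) = 156 rad/s; ζ = cos θ = σ/ω_n = 0.561.
%OS = 100 e^{−πζ/√(1−ζ²)} with ζ = 0.561 gives 11.9%.

%OS ≈ 11.9%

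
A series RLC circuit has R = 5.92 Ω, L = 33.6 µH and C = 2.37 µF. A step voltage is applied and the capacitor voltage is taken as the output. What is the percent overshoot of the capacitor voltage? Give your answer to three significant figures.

For a series RLC circuit (capacitor voltage as output), ω_n = 1/√(LC) = 1/√(33.6 µH · 2.37 µF) = 112000 rad/s.
ζ = (R/2)·√(C/L) = (5.92/2)·√(2.37 µF/33.6 µH) = 0.786.
Overshoot: exp(−π·0.786/√(1−0.786²)) = 0.0184, i.e. 1.84%.

%OS ≈ 1.84%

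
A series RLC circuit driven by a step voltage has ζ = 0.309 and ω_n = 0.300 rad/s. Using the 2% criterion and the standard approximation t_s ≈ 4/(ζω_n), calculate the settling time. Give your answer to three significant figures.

t_s ≈ 4/(ζω_n) = 4/(0.309 × 0.300) = 43.1 s.

t_s ≈ 43.1 s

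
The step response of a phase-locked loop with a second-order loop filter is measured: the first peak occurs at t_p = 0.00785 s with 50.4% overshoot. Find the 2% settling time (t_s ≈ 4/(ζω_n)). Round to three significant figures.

ζ from %OS: ζ = |ln 0.504|/√(π²+ln²0.504) = 0.213.
From t_p = π/ω_d, ω_d = π/0.00785 = 400 rad/s, so ω_n = ω_d/√(1−ζ²) = 410 rad/s.
t_s ≈ 4/(ζω_n) = 4/(0.213·410) = 0.0458 s.

t_s ≈ 0.0458 s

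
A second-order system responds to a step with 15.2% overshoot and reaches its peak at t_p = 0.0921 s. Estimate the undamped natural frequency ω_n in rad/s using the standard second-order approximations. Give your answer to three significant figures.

ω_n ≈ 39.8 rad/s

The overshoot fixes ζ = −ln(OS)/√(π²+ln²(OS)) = 0.514.
t_p = π/ω_d ⇒ ω_d = 34.1 rad/s; then ω_n = ω_d/√(1−ζ²) = 39.8 rad/s.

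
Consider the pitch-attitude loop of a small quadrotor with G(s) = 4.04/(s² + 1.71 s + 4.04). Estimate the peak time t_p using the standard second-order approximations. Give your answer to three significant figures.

ω_n = √4.04 = 2.01 rad/s; ζ = 1.71/(2·2.01) = 0.425.
The damped frequency ω_d = ω_n√(1−ζ²) = 1.82 rad/s. Then t_p = π/ω_d = 1.73 s.

t_p ≈ 1.73 s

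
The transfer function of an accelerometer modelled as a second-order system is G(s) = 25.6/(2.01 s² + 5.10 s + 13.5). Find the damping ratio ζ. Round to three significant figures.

Dividing through by 2.01: denominator becomes s² + 2.537 s + 6.716.
So ω_n = √6.716 = 2.59 rad/s and ζ = 2.537/(2·2.59) = 0.490.

ζ ≈ 0.490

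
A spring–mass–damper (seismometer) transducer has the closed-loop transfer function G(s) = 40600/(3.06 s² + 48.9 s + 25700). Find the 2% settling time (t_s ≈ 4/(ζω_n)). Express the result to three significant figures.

Dividing through by 3.06: denominator becomes s² + 15.98 s + 8399.
So ω_n = √8399 = 91.6 rad/s and ζ = 15.98/(2·91.6) = 0.0872.
t_s ≈ 4/(ζω_n) = 0.501 s.

t_s ≈ 0.501 s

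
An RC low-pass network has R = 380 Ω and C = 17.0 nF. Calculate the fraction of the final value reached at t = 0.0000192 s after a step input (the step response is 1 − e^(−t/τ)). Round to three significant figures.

τ = RC = 380 × 17.0 nF = 0.00000646 s.
y(t)/y_∞ = 1 − e^(−t/τ) = 1 − e^(−0.0000192/0.00000646) = 1 − e^(−2.97) = 0.949.

y/y_∞ ≈ 0.949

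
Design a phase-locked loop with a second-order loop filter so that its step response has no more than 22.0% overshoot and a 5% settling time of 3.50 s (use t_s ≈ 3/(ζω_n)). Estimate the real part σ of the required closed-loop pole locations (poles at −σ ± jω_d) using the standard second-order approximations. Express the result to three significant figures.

σ ≈ 0.857

The settling-time spec alone fixes σ = ζω_n = 3/t_s = 3/3.50 = 0.857.
(Overshoot then fixes ζ = 0.434 and hence ω_d = σ·√(1−ζ²)/ζ = 1.78 rad/s.)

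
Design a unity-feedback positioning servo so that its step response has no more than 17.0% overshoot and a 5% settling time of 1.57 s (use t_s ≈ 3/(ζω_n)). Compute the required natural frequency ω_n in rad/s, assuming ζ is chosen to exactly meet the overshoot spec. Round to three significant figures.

ω_n ≈ 3.89 rad/s

From %OS = 100·exp(−πζ/√(1−ζ²)), invert to get ζ = −ln(OS)/√(π² + ln²(OS)) with OS = 0.170.
−ln 0.170 = 1.772, so ζ = 1.772/√(π² + 3.140) = 0.491.
From t_s ≈ 3/(ζω_n): ω_n = 3/(ζ·t_s) = 3/(0.491·1.57) = 3.89 rad/s.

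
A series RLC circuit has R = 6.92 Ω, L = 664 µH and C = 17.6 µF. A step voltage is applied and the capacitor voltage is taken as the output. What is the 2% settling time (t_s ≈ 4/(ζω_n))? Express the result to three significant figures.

t_s ≈ 0.000768 s

For a series RLC circuit (capacitor voltage as output), ω_n = 1/√(LC) = 1/√(664 µH · 17.6 µF) = 9250 rad/s.
ζ = (R/2)·√(C/L) = (6.92/2)·√(17.6 µF/664 µH) = 0.563.
t_s ≈ 4/(ζω_n) = 0.000768 s.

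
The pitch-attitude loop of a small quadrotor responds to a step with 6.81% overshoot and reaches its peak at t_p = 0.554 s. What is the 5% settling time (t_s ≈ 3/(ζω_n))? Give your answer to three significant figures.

t_s ≈ 0.619 s

The overshoot fixes ζ = −ln(OS)/√(π²+ln²(OS)) = 0.650.
From t_p = π/ω_d, ω_d = π/0.554 = 5.67 rad/s, so ω_n = ω_d/√(1−ζ²) = 7.46 rad/s.
t_s ≈ 3/(ζω_n) = 3/(0.650·7.46) = 0.619 s.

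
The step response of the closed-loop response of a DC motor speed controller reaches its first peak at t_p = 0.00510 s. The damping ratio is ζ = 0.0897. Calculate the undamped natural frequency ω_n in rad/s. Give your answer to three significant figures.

ω_n ≈ 618 rad/s

Peak time t_p = π/ω_d, so ω_d = π/t_p = π/0.00510 = 616 rad/s.
ω_n = ω_d/√(1−ζ²) = 616/√0.992 = 618 rad/s.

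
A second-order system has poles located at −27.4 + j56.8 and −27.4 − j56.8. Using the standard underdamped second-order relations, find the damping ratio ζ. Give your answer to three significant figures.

|pole| = ω_n = √(27.4² + 56.8²) = 63.1 rad/s; ζ = cos θ = σ/ω_n = 0.434.

ζ ≈ 0.434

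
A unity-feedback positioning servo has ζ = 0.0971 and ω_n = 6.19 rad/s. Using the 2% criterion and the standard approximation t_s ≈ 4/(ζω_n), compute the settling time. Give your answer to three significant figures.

t_s ≈ 6.66 s

t_s ≈ 4/(ζω_n) = 4/(0.0971 × 6.19) = 6.66 s.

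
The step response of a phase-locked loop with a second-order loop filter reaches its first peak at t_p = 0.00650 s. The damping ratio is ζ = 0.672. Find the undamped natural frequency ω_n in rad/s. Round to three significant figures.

ω_n ≈ 653 rad/s

Peak time t_p = π/ω_d, so ω_d = π/t_p = π/0.00650 = 483 rad/s.
ω_n = ω_d/√(1−ζ²) = 483/√0.548 = 653 rad/s.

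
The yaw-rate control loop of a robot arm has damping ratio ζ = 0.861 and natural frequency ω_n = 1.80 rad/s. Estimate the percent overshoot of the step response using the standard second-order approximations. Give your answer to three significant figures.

For an underdamped second-order system, %OS = 100·exp(−πζ/√(1−ζ²)).
πζ/√(1−ζ²) = π·0.861/√(1−0.741) = 5.318, so %OS = 100·e^(−5.318) = 0.490%.

%OS ≈ 0.490%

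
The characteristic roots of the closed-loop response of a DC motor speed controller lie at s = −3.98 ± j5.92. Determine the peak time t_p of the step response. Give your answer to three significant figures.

t_p ≈ 0.531 s

t_p = π/ω_d with ω_d = 5.92 (the imaginary part), so t_p = 0.531 s.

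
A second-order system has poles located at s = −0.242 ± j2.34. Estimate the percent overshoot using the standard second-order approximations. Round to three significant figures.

|pole| = ω_n = √(0.242² + 2.34²) = 2.35 rad/s; ζ = cos θ = σ/ω_n = 0.103.
%OS = 100 e^{−πζ/√(1−ζ²)} with ζ = 0.103 gives 72.3%.

%OS ≈ 72.3%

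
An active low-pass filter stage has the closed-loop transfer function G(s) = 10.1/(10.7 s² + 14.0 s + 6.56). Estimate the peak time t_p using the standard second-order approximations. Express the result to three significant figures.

t_p ≈ 7.30 s

Dividing through by 10.7: denominator becomes s² + 1.308 s + 0.6131.
So ω_n = √0.6131 = 0.783 rad/s and ζ = 1.308/(2·0.783) = 0.836.
ω_d = 0.783·√(1 − 0.836²) = 0.430 rad/s. t_p = π/ω_d = 7.30 s.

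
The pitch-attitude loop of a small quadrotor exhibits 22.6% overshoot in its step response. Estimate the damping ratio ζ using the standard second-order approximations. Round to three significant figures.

ζ = −ln(OS)/√(π² + (ln OS)²). With OS = 0.226, ln OS = −1.487 and ζ = 1.487/3.476 = 0.428.

ζ ≈ 0.428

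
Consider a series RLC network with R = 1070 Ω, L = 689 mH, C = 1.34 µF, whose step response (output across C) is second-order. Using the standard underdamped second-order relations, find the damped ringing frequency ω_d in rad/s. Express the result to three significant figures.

ω_d ≈ 693 rad/s

For a series RLC circuit (capacitor voltage as output), ω_n = 1/√(LC) = 1/√(689 mH · 1.34 µF) = 1040 rad/s.
ζ = (R/2)·√(C/L) = (1070/2)·√(1.34 µF/689 mH) = 0.746.
The damped frequency ω_d = ω_n√(1−ζ²) = 693 rad/s.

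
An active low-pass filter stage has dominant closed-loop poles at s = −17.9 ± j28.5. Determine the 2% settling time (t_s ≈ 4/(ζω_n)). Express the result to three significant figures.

For poles at −σ ± jω_d, ζω_n = σ = 17.9, so t_s ≈ 4/σ = 0.223 s.

t_s ≈ 0.223 s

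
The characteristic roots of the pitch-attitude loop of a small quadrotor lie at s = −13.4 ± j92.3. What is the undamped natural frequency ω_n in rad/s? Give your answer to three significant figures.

ω_n ≈ 93.3 rad/s

The poles are at −σ ± jω_d with σ = 13.4 and ω_d = 92.3, so ω_n = √(σ²+ω_d²) = 93.3 rad/s and ζ = σ/ω_n = 0.144.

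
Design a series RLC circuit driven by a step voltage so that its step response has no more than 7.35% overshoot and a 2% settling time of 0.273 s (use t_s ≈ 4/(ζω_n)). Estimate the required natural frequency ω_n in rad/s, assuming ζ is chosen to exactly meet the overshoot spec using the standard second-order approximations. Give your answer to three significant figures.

Inverting the overshoot relation: ζ = |ln 0.0735|/√(π² + ln²0.0735) = 0.639.
Then ω_n = 4/(ζ t_s) = 4/(0.639 × 0.273) = 22.9 rad/s.

ω_n ≈ 22.9 rad/s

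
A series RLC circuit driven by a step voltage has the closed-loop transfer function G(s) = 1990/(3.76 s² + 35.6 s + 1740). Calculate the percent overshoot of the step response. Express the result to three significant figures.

Dividing through by 3.76: denominator becomes s² + 9.468 s + 462.8.
So ω_n = √462.8 = 21.5 rad/s and ζ = 9.468/(2·21.5) = 0.220.
Overshoot: exp(−π·0.220/√(1−0.220²)) = 0.492, i.e. 49.2%.

%OS ≈ 49.2%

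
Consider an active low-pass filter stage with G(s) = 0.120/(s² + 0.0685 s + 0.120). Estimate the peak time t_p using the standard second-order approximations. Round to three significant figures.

ω_n = √0.120 = 0.346 rad/s; ζ = 0.0685/(2·0.346) = 0.0989.
The damped frequency ω_d = ω_n√(1−ζ²) = 0.345 rad/s. Then t_p = π/ω_d = 9.11 s.

t_p ≈ 9.11 s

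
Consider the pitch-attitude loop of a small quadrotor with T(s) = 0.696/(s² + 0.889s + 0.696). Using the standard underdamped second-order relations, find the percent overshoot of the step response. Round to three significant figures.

%OS ≈ 13.8%

Matching coefficients with s² + 2ζω_n s + ω_n² gives ω_n² = 0.696 ⇒ ω_n = 0.834 rad/s, and ζ = 0.889/(2ω_n) = 0.533.
Overshoot: exp(−π·0.533/√(1−0.533²)) = 0.138, i.e. 13.8%.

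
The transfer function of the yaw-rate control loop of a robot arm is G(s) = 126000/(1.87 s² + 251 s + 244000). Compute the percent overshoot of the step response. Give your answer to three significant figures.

Dividing through by 1.87: denominator becomes s² + 134.2 s + 130500.
So ω_n = √130500 = 361 rad/s and ζ = 134.2/(2·361) = 0.186.
%OS = 100 e^{−πζ/√(1−ζ²)} with ζ = 0.186 gives 55.2%.

%OS ≈ 55.2%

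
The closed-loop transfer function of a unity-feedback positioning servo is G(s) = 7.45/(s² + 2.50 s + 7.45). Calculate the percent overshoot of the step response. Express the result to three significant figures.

%OS ≈ 19.8%

ω_n = √7.45 = 2.73 rad/s; ζ = 2.50/(2·2.73) = 0.458.
%OS = 100·exp(−πζ/√(1−ζ²)) = 19.8%.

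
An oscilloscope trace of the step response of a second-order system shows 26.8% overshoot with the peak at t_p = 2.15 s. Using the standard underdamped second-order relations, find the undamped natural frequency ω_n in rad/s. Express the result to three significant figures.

ω_n ≈ 1.58 rad/s

The overshoot fixes ζ = −ln(OS)/√(π²+ln²(OS)) = 0.387.
t_p = π/ω_d ⇒ ω_d = 1.46 rad/s; then ω_n = ω_d/√(1−ζ²) = 1.58 rad/s.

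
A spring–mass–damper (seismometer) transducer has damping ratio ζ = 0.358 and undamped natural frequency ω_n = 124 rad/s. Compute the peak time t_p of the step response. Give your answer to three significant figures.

t_p ≈ 0.0271 s

The damped frequency is ω_d = ω_n√(1−ζ²) = 124·√(1−0.128) = 116 rad/s.
Peak time t_p = π/ω_d = π/116 = 0.0271 s.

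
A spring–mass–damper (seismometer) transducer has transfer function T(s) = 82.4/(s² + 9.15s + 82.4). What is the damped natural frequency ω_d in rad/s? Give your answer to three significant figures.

Matching coefficients with s² + 2ζω_n s + ω_n² gives ω_n² = 82.4 ⇒ ω_n = 9.08 rad/s, and ζ = 9.15/(2ω_n) = 0.504.
ω_d = ω_n√(1−ζ²) = 7.84 rad/s.

ω_d ≈ 7.84 rad/s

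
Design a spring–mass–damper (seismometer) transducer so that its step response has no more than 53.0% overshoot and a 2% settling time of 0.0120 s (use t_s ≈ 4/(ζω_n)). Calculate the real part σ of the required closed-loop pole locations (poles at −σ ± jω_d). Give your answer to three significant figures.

σ ≈ 333

The settling-time spec alone fixes σ = ζω_n = 4/t_s = 4/0.0120 = 333.
(Overshoot then fixes ζ = 0.198 and hence ω_d = σ·√(1−ζ²)/ζ = 1650 rad/s.)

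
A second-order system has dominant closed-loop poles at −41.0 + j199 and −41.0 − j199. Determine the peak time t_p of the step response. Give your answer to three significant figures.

t_p ≈ 0.0158 s

t_p = π/ω_d with ω_d = 199 (the imaginary part), so t_p = 0.0158 s.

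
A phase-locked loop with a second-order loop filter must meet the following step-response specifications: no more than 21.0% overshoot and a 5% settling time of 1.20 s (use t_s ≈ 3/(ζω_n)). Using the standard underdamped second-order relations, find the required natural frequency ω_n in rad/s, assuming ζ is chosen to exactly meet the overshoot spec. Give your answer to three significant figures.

ζ = −ln(OS)/√(π² + (ln OS)²). With OS = 0.210, ln OS = −1.561 and ζ = 1.561/3.508 = 0.445.
From t_s ≈ 3/(ζω_n): ω_n = 3/(ζ·t_s) = 3/(0.445·1.20) = 5.62 rad/s.

ω_n ≈ 5.62 rad/s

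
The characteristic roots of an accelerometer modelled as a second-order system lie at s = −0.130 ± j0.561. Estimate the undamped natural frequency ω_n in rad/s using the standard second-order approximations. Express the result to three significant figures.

|pole| = ω_n = √(0.130² + 0.561²) = 0.576 rad/s; ζ = cos θ = σ/ω_n = 0.226.

ω_n ≈ 0.576 rad/s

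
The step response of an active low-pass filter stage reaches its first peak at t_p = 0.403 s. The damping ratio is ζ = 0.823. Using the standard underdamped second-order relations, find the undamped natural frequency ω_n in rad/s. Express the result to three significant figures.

Peak time t_p = π/ω_d, so ω_d = π/t_p = π/0.403 = 7.80 rad/s.
ω_n = ω_d/√(1−ζ²) = 7.80/√0.323 = 13.7 rad/s.

ω_n ≈ 13.7 rad/s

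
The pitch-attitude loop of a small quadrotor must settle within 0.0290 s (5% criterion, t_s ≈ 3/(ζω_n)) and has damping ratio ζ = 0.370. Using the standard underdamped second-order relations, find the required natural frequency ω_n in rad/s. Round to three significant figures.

Rearranging t_s ≈ 3/(ζω_n) gives ω_n = 3/(ζ·t_s) = 3/(0.370 × 0.0290) = 280 rad/s.

ω_n ≈ 280 rad/s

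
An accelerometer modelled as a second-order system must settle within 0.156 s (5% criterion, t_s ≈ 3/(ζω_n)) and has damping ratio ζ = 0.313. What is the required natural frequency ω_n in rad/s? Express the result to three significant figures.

Rearranging t_s ≈ 3/(ζω_n) gives ω_n = 3/(ζ·t_s) = 3/(0.313 × 0.156) = 61.4 rad/s.

ω_n ≈ 61.4 rad/s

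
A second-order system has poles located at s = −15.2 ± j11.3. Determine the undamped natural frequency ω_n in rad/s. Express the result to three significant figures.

ω_n ≈ 18.9 rad/s

The poles are at −σ ± jω_d with σ = 15.2 and ω_d = 11.3, so ω_n = √(σ²+ω_d²) = 18.9 rad/s and ζ = σ/ω_n = 0.803.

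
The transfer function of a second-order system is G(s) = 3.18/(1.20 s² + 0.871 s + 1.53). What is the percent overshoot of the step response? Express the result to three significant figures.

Dividing through by 1.20: denominator becomes s² + 0.7258 s + 1.275.
So ω_n = √1.275 = 1.13 rad/s and ζ = 0.7258/(2·1.13) = 0.321.
%OS = 100·exp(−πζ/√(1−ζ²)) = 34.4%.

%OS ≈ 34.4%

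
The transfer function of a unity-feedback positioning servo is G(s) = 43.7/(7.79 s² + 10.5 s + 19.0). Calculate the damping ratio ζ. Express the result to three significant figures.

ζ ≈ 0.432

Dividing through by 7.79: denominator becomes s² + 1.348 s + 2.439.
So ω_n = √2.439 = 1.56 rad/s and ζ = 1.348/(2·1.56) = 0.432.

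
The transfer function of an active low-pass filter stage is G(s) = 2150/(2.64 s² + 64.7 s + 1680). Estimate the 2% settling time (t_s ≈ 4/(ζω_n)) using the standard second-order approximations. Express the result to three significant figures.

Dividing through by 2.64: denominator becomes s² + 24.51 s + 636.4.
So ω_n = √636.4 = 25.2 rad/s and ζ = 24.51/(2·25.2) = 0.486.
t_s ≈ 4/(ζω_n) = 0.326 s.

t_s ≈ 0.326 s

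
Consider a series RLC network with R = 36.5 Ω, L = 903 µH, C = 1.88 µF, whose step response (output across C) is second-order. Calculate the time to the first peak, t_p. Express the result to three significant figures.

For a series RLC circuit (capacitor voltage as output), ω_n = 1/√(LC) = 1/√(903 µH · 1.88 µF) = 24300 rad/s.
ζ = (R/2)·√(C/L) = (36.5/2)·√(1.88 µF/903 µH) = 0.833.
ω_d = 24300·√(1 − 0.833²) = 13400 rad/s. t_p = π/ω_d = 0.000234 s.

t_p ≈ 0.000234 s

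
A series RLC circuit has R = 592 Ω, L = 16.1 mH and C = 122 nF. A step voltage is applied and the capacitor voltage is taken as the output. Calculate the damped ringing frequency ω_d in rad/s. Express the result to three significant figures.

ω_d ≈ 13100 rad/s

For a series RLC circuit (capacitor voltage as output), ω_n = 1/√(LC) = 1/√(16.1 mH · 122 nF) = 22600 rad/s.
ζ = (R/2)·√(C/L) = (592/2)·√(122 nF/16.1 mH) = 0.815.
The damped frequency ω_d = ω_n√(1−ζ²) = 13100 rad/s.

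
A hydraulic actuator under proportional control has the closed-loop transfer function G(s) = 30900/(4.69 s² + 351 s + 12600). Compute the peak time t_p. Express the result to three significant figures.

Dividing through by 4.69: denominator becomes s² + 74.84 s + 2687.
So ω_n = √2687 = 51.8 rad/s and ζ = 74.84/(2·51.8) = 0.722.
ω_d = ω_n√(1−ζ²) = 35.9 rad/s. t_p = π/ω_d = 0.0876 s.

t_p ≈ 0.0876 s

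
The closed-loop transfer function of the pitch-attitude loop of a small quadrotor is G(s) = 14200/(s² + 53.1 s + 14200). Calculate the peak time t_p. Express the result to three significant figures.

t_p ≈ 0.0270 s

Comparing the denominator to s² + 2ζω_n s + ω_n²: ω_n = √14200 = 119 rad/s, and 2ζω_n = 53.1 so ζ = 53.1/(2·119) = 0.223.
The damped frequency ω_d = ω_n√(1−ζ²) = 116 rad/s. Then t_p = π/ω_d = 0.0270 s.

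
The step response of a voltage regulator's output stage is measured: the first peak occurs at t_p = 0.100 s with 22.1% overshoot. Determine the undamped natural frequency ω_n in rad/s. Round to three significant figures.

ω_n ≈ 34.9 rad/s

From the overshoot, ζ = −ln(OS)/√(π²+ln²(OS)) = 0.433.
From t_p = π/ω_d, ω_d = π/0.100 = 31.4 rad/s, so ω_n = ω_d/√(1−ζ²) = 34.9 rad/s.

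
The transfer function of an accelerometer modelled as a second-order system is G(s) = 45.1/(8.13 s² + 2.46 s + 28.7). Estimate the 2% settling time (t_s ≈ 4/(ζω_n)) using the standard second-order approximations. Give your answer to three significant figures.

t_s ≈ 26.4 s

Dividing through by 8.13: denominator becomes s² + 0.3026 s + 3.530.
So ω_n = √3.530 = 1.88 rad/s and ζ = 0.3026/(2·1.88) = 0.0805.
t_s ≈ 4/(ζω_n) = 26.4 s.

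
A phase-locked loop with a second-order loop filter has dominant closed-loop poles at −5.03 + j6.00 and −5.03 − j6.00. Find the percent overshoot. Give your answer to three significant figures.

%OS ≈ 7.18%

The poles are at −σ ± jω_d with σ = 5.03 and ω_d = 6.00, so ω_n = √(σ²+ω_d²) = 7.83 rad/s and ζ = σ/ω_n = 0.642.
%OS = 100·exp(−πζ/√(1−ζ²)) = 7.18%.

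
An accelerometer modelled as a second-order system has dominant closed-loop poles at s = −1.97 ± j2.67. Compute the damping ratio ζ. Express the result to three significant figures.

ζ ≈ 0.594

|pole| = ω_n = √(1.97² + 2.67²) = 3.32 rad/s; ζ = cos θ = σ/ω_n = 0.594.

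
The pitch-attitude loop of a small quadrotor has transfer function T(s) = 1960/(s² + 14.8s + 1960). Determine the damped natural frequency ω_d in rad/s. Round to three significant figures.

Matching coefficients with s² + 2ζω_n s + ω_n² gives ω_n² = 1960 ⇒ ω_n = 44.3 rad/s, and ζ = 14.8/(2ω_n) = 0.167.
ω_d = ω_n√(1−ζ²) = 43.6 rad/s.

ω_d ≈ 43.6 rad/s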